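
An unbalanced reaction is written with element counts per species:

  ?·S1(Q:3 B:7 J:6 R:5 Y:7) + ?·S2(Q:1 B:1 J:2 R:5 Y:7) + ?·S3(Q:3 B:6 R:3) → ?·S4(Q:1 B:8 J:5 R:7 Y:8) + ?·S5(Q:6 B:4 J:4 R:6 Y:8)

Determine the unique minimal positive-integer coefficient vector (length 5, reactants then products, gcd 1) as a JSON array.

Q: 4·3+4·1+2·3 = 22 | 4·1+3·6 = 22
B: 4·7+4·1+2·6 = 44 | 4·8+3·4 = 44
J: 4·6+4·2+2·0 = 32 | 4·5+3·4 = 32
R: 4·5+4·5+2·3 = 46 | 4·7+3·6 = 46
Y: 4·7+4·7+2·0 = 56 | 4·8+3·8 = 56
gcd(4,4,2,4,3) = 1

Coefficients: [4, 4, 2, 4, 3]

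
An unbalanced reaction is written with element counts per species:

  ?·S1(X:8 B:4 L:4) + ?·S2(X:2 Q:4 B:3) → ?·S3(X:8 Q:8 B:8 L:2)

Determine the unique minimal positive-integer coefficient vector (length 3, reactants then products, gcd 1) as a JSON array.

Coefficients: [1, 4, 2]

X: 1·8+4·2 = 16 | 2·8 = 16
Q: 1·0+4·4 = 16 | 2·8 = 16
B: 1·4+4·3 = 16 | 2·8 = 16
L: 1·4+4·0 = 4 | 2·2 = 4
gcd(1,4,2) = 1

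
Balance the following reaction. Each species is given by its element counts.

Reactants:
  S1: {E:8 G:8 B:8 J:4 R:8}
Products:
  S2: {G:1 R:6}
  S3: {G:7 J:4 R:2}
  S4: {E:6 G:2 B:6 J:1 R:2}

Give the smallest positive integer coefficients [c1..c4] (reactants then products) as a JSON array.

E: 3·8 = 24 | 2·0+2·0+4·6 = 24
G: 3·8 = 24 | 2·1+2·7+4·2 = 24
B: 3·8 = 24 | 2·0+2·0+4·6 = 24
J: 3·4 = 12 | 2·0+2·4+4·1 = 12
R: 3·8 = 24 | 2·6+2·2+4·2 = 24
gcd(3,2,2,4) = 1

Coefficients: [3, 2, 2, 4]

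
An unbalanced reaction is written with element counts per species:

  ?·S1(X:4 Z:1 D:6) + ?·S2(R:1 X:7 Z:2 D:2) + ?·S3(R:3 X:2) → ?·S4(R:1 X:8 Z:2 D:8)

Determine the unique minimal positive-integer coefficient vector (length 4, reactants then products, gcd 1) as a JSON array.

Coefficients: [6, 2, 1, 5]

R: 6·0+2·1+1·3 = 5 | 5·1 = 5
X: 6·4+2·7+1·2 = 40 | 5·8 = 40
Z: 6·1+2·2+1·0 = 10 | 5·2 = 10
D: 6·6+2·2+1·0 = 40 | 5·8 = 40
gcd(6,2,1,5) = 1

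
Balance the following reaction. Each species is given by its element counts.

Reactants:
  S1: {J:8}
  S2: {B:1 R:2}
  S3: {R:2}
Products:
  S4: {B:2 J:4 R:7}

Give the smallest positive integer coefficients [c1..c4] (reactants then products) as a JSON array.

B: 1·0+4·1+3·0 = 4 | 2·2 = 4
J: 1·8+4·0+3·0 = 8 | 2·4 = 8
R: 1·0+4·2+3·2 = 14 | 2·7 = 14
gcd(1,4,3,2) = 1

Coefficients: [1, 4, 3, 2]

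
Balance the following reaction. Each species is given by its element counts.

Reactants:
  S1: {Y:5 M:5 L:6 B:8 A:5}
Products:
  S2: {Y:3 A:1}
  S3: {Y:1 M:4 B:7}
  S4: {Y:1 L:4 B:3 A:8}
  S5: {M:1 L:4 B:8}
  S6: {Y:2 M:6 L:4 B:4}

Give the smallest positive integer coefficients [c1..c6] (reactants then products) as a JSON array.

Y: 6·5 = 30 | 6·3+1·1+3·1+2·0+4·2 = 30
M: 6·5 = 30 | 6·0+1·4+3·0+2·1+4·6 = 30
L: 6·6 = 36 | 6·0+1·0+3·4+2·4+4·4 = 36
B: 6·8 = 48 | 6·0+1·7+3·3+2·8+4·4 = 48
A: 6·5 = 30 | 6·1+1·0+3·8+2·0+4·0 = 30
gcd(6,6,1,3,2,4) = 1

Coefficients: [6, 6, 1, 3, 2, 4]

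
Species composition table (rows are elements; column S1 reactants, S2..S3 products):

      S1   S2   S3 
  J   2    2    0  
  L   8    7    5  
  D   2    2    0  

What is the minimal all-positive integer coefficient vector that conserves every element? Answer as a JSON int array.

Coefficients: [5, 5, 1]

J: 5·2 = 10 | 5·2+1·0 = 10
L: 5·8 = 40 | 5·7+1·5 = 40
D: 5·2 = 10 | 5·2+1·0 = 10
gcd(5,5,1) = 1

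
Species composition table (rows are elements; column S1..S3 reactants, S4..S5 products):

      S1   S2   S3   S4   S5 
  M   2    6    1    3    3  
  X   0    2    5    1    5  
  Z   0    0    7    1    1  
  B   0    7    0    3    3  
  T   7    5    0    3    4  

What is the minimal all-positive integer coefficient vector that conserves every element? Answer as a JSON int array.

M: 1·2+3·6+1·1 = 21 | 6·3+1·3 = 21
X: 1·0+3·2+1·5 = 11 | 6·1+1·5 = 11
Z: 1·0+3·0+1·7 = 7 | 6·1+1·1 = 7
B: 1·0+3·7+1·0 = 21 | 6·3+1·3 = 21
T: 1·7+3·5+1·0 = 22 | 6·3+1·4 = 22
gcd(1,3,1,6,1) = 1

Coefficients: [1, 3, 1, 6, 1]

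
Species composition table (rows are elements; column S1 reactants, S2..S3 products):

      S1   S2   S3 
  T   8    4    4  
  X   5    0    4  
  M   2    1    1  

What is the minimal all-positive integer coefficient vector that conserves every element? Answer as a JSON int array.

Coefficients: [4, 3, 5]

T: 4·8 = 32 | 3·4+5·4 = 32
X: 4·5 = 20 | 3·0+5·4 = 20
M: 4·2 = 8 | 3·1+5·1 = 8
gcd(4,3,5) = 1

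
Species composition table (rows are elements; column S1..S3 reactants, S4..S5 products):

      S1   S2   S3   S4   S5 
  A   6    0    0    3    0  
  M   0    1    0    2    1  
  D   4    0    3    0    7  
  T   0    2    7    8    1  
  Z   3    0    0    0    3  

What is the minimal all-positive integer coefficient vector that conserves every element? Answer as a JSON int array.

Coefficients: [1, 5, 1, 2, 1]

A: 1·6+5·0+1·0 = 6 | 2·3+1·0 = 6
M: 1·0+5·1+1·0 = 5 | 2·2+1·1 = 5
D: 1·4+5·0+1·3 = 7 | 2·0+1·7 = 7
T: 1·0+5·2+1·7 = 17 | 2·8+1·1 = 17
Z: 1·3+5·0+1·0 = 3 | 2·0+1·3 = 3
gcd(1,5,1,2,1) = 1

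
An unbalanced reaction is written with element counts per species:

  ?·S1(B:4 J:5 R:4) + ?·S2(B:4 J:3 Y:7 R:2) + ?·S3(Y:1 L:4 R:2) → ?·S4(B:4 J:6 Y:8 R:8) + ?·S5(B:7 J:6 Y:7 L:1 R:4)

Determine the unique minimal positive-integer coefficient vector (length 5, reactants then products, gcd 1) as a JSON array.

Coefficients: [3, 5, 1, 1, 4]

B: 3·4+5·4+1·0 = 32 | 1·4+4·7 = 32
J: 3·5+5·3+1·0 = 30 | 1·6+4·6 = 30
Y: 3·0+5·7+1·1 = 36 | 1·8+4·7 = 36
L: 3·0+5·0+1·4 = 4 | 1·0+4·1 = 4
R: 3·4+5·2+1·2 = 24 | 1·8+4·4 = 24
gcd(3,5,1,1,4) = 1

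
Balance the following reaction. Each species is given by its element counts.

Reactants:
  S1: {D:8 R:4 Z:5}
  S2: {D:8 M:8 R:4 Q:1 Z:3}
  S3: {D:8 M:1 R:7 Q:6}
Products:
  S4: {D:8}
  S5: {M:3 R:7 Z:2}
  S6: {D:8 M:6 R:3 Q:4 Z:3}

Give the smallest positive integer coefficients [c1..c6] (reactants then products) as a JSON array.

Coefficients: [2, 6, 3, 5, 5, 6]

D: 2·8+6·8+3·8 = 88 | 5·8+5·0+6·8 = 88
M: 2·0+6·8+3·1 = 51 | 5·0+5·3+6·6 = 51
R: 2·4+6·4+3·7 = 53 | 5·0+5·7+6·3 = 53
Q: 2·0+6·1+3·6 = 24 | 5·0+5·0+6·4 = 24
Z: 2·5+6·3+3·0 = 28 | 5·0+5·2+6·3 = 28
gcd(2,6,3,5,5,6) = 1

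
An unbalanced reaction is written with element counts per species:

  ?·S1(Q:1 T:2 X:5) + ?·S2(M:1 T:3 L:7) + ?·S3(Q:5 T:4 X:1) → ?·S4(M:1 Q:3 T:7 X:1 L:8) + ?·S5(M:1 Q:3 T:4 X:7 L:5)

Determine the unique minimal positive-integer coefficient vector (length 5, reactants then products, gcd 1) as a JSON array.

Coefficients: [3, 6, 3, 4, 2]

M: 3·0+6·1+3·0 = 6 | 4·1+2·1 = 6
Q: 3·1+6·0+3·5 = 18 | 4·3+2·3 = 18
T: 3·2+6·3+3·4 = 36 | 4·7+2·4 = 36
X: 3·5+6·0+3·1 = 18 | 4·1+2·7 = 18
L: 3·0+6·7+3·0 = 42 | 4·8+2·5 = 42
gcd(3,6,3,4,2) = 1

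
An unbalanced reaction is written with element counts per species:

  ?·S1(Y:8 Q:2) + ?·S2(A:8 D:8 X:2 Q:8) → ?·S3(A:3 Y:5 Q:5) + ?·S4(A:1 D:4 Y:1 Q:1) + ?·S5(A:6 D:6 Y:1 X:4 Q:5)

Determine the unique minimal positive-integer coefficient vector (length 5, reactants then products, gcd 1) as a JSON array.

Coefficients: [4, 4, 5, 5, 2]

A: 4·0+4·8 = 32 | 5·3+5·1+2·6 = 32
D: 4·0+4·8 = 32 | 5·0+5·4+2·6 = 32
Y: 4·8+4·0 = 32 | 5·5+5·1+2·1 = 32
X: 4·0+4·2 = 8 | 5·0+5·0+2·4 = 8
Q: 4·2+4·8 = 40 | 5·5+5·1+2·5 = 40
gcd(4,4,5,5,2) = 1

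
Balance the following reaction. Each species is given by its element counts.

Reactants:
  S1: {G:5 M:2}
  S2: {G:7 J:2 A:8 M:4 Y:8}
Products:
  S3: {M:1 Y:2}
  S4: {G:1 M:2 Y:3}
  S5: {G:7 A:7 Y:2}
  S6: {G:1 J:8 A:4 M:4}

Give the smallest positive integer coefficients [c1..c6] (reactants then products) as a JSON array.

G: 1·5+4·7 = 33 | 6·0+4·1+4·7+1·1 = 33
J: 1·0+4·2 = 8 | 6·0+4·0+4·0+1·8 = 8
A: 1·0+4·8 = 32 | 6·0+4·0+4·7+1·4 = 32
M: 1·2+4·4 = 18 | 6·1+4·2+4·0+1·4 = 18
Y: 1·0+4·8 = 32 | 6·2+4·3+4·2+1·0 = 32
gcd(1,4,6,4,4,1) = 1

Coefficients: [1, 4, 6, 4, 4, 1]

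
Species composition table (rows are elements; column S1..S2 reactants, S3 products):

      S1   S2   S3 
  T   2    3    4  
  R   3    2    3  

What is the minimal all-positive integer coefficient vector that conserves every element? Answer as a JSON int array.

Coefficients: [1, 6, 5]

T: 1·2+6·3 = 20 | 5·4 = 20
R: 1·3+6·2 = 15 | 5·3 = 15
gcd(1,6,5) = 1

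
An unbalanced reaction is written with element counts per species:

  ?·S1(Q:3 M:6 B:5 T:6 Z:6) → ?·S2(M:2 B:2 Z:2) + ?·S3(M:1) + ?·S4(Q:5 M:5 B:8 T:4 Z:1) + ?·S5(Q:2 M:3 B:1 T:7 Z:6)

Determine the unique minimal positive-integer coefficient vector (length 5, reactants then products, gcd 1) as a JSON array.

Coefficients: [6, 5, 4, 2, 4]

Q: 6·3 = 18 | 5·0+4·0+2·5+4·2 = 18
M: 6·6 = 36 | 5·2+4·1+2·5+4·3 = 36
B: 6·5 = 30 | 5·2+4·0+2·8+4·1 = 30
T: 6·6 = 36 | 5·0+4·0+2·4+4·7 = 36
Z: 6·6 = 36 | 5·2+4·0+2·1+4·6 = 36
gcd(6,5,4,2,4) = 1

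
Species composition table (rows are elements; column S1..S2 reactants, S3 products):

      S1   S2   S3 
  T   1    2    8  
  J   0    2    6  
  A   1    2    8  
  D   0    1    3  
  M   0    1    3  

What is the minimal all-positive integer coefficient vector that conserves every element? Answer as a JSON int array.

T: 2·1+3·2 = 8 | 1·8 = 8
J: 2·0+3·2 = 6 | 1·6 = 6
A: 2·1+3·2 = 8 | 1·8 = 8
D: 2·0+3·1 = 3 | 1·3 = 3
M: 2·0+3·1 = 3 | 1·3 = 3
gcd(2,3,1) = 1

Coefficients: [2, 3, 1]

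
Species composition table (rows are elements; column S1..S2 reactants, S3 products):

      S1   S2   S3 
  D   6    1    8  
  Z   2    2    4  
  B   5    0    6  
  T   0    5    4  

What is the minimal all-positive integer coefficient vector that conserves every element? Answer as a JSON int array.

Coefficients: [6, 4, 5]

D: 6·6+4·1 = 40 | 5·8 = 40
Z: 6·2+4·2 = 20 | 5·4 = 20
B: 6·5+4·0 = 30 | 5·6 = 30
T: 6·0+4·5 = 20 | 5·4 = 20
gcd(6,4,5) = 1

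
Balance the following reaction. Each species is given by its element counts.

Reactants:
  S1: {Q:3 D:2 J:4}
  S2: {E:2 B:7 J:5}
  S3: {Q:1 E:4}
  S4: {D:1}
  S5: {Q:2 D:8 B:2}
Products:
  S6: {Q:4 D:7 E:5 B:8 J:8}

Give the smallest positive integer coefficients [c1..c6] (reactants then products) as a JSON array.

Coefficients: [3, 4, 3, 6, 2, 4]

Q: 3·3+4·0+3·1+6·0+2·2 = 16 | 4·4 = 16
D: 3·2+4·0+3·0+6·1+2·8 = 28 | 4·7 = 28
E: 3·0+4·2+3·4+6·0+2·0 = 20 | 4·5 = 20
B: 3·0+4·7+3·0+6·0+2·2 = 32 | 4·8 = 32
J: 3·4+4·5+3·0+6·0+2·0 = 32 | 4·8 = 32
gcd(3,4,3,6,2,4) = 1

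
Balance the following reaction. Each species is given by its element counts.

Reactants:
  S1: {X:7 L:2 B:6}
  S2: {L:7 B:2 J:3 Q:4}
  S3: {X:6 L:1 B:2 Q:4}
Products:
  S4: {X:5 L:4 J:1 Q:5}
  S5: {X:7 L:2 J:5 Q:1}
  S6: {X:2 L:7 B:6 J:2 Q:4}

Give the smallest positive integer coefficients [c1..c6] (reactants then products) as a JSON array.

Coefficients: [2, 6, 3, 3, 1, 5]

X: 2·7+6·0+3·6 = 32 | 3·5+1·7+5·2 = 32
L: 2·2+6·7+3·1 = 49 | 3·4+1·2+5·7 = 49
B: 2·6+6·2+3·2 = 30 | 3·0+1·0+5·6 = 30
J: 2·0+6·3+3·0 = 18 | 3·1+1·5+5·2 = 18
Q: 2·0+6·4+3·4 = 36 | 3·5+1·1+5·4 = 36
gcd(2,6,3,3,1,5) = 1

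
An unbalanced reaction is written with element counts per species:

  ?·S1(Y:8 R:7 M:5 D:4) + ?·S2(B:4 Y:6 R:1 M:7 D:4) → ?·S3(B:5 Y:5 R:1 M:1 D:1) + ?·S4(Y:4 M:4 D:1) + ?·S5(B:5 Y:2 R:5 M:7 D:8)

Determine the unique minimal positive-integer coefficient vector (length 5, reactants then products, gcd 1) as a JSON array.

B: 1·0+5·4 = 20 | 2·5+6·0+2·5 = 20
Y: 1·8+5·6 = 38 | 2·5+6·4+2·2 = 38
R: 1·7+5·1 = 12 | 2·1+6·0+2·5 = 12
M: 1·5+5·7 = 40 | 2·1+6·4+2·7 = 40
D: 1·4+5·4 = 24 | 2·1+6·1+2·8 = 24
gcd(1,5,2,6,2) = 1

Coefficients: [1, 5, 2, 6, 2]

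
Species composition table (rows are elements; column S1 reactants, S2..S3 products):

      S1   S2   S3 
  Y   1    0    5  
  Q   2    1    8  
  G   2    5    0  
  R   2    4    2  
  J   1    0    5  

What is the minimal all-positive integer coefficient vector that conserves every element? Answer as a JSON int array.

Y: 5·1 = 5 | 2·0+1·5 = 5
Q: 5·2 = 10 | 2·1+1·8 = 10
G: 5·2 = 10 | 2·5+1·0 = 10
R: 5·2 = 10 | 2·4+1·2 = 10
J: 5·1 = 5 | 2·0+1·5 = 5
gcd(5,2,1) = 1

Coefficients: [5, 2, 1]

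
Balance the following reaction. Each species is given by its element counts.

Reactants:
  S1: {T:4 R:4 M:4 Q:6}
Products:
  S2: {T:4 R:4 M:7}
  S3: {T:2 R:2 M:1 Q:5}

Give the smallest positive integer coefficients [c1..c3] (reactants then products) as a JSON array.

Coefficients: [5, 2, 6]

T: 5·4 = 20 | 2·4+6·2 = 20
R: 5·4 = 20 | 2·4+6·2 = 20
M: 5·4 = 20 | 2·7+6·1 = 20
Q: 5·6 = 30 | 2·0+6·5 = 30
gcd(5,2,6) = 1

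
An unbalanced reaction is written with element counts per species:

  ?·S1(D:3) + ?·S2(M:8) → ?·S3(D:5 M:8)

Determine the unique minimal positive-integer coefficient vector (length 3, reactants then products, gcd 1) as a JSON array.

Coefficients: [5, 3, 3]

D: 5·3+3·0 = 15 | 3·5 = 15
M: 5·0+3·8 = 24 | 3·8 = 24
gcd(5,3,3) = 1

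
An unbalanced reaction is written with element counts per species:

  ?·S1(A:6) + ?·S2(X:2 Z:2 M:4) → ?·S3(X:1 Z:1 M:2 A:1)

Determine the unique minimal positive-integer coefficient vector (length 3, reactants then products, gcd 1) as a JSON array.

X: 1·0+3·2 = 6 | 6·1 = 6
Z: 1·0+3·2 = 6 | 6·1 = 6
M: 1·0+3·4 = 12 | 6·2 = 12
A: 1·6+3·0 = 6 | 6·1 = 6
gcd(1,3,6) = 1

Coefficients: [1, 3, 6]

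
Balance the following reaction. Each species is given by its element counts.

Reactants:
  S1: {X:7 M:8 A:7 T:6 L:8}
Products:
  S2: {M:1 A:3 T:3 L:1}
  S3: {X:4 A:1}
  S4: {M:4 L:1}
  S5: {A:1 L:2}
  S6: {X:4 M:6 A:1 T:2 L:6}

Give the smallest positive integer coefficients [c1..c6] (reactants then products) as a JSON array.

X: 4·7 = 28 | 6·0+4·4+2·0+3·0+3·4 = 28
M: 4·8 = 32 | 6·1+4·0+2·4+3·0+3·6 = 32
A: 4·7 = 28 | 6·3+4·1+2·0+3·1+3·1 = 28
T: 4·6 = 24 | 6·3+4·0+2·0+3·0+3·2 = 24
L: 4·8 = 32 | 6·1+4·0+2·1+3·2+3·6 = 32
gcd(4,6,4,2,3,3) = 1

Coefficients: [4, 6, 4, 2, 3, 3]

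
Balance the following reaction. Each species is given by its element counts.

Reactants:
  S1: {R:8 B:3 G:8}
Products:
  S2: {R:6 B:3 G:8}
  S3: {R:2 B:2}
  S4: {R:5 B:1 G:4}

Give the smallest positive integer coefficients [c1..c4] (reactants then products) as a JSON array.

Coefficients: [5, 3, 1, 4]

R: 5·8 = 40 | 3·6+1·2+4·5 = 40
B: 5·3 = 15 | 3·3+1·2+4·1 = 15
G: 5·8 = 40 | 3·8+1·0+4·4 = 40
gcd(5,3,1,4) = 1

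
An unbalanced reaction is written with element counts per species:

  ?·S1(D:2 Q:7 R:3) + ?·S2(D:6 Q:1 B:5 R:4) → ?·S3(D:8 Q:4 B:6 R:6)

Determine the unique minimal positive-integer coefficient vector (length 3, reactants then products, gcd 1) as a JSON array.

Coefficients: [2, 6, 5]

D: 2·2+6·6 = 40 | 5·8 = 40
Q: 2·7+6·1 = 20 | 5·4 = 20
B: 2·0+6·5 = 30 | 5·6 = 30
R: 2·3+6·4 = 30 | 5·6 = 30
gcd(2,6,5) = 1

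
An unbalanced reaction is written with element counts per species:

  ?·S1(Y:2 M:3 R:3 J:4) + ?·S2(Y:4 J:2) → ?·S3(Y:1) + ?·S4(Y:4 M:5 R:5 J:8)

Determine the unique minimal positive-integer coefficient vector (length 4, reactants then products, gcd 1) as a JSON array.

Coefficients: [5, 2, 6, 3]

Y: 5·2+2·4 = 18 | 6·1+3·4 = 18
M: 5·3+2·0 = 15 | 6·0+3·5 = 15
R: 5·3+2·0 = 15 | 6·0+3·5 = 15
J: 5·4+2·2 = 24 | 6·0+3·8 = 24
gcd(5,2,6,3) = 1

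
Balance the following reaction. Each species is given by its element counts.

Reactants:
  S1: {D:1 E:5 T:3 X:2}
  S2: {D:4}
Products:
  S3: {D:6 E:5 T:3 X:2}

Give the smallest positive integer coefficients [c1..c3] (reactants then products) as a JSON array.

D: 4·1+5·4 = 24 | 4·6 = 24
E: 4·5+5·0 = 20 | 4·5 = 20
T: 4·3+5·0 = 12 | 4·3 = 12
X: 4·2+5·0 = 8 | 4·2 = 8
gcd(4,5,4) = 1

Coefficients: [4, 5, 4]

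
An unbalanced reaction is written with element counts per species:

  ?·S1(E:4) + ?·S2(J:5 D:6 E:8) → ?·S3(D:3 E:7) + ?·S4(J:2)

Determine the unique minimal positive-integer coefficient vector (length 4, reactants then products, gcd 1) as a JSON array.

J: 3·0+2·5 = 10 | 4·0+5·2 = 10
D: 3·0+2·6 = 12 | 4·3+5·0 = 12
E: 3·4+2·8 = 28 | 4·7+5·0 = 28
gcd(3,2,4,5) = 1

Coefficients: [3, 2, 4, 5]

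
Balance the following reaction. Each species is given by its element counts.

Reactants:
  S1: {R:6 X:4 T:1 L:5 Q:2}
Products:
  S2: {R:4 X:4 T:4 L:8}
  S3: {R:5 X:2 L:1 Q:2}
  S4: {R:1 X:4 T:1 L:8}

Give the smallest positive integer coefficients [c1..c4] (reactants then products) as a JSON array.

Coefficients: [6, 1, 6, 2]

R: 6·6 = 36 | 1·4+6·5+2·1 = 36
X: 6·4 = 24 | 1·4+6·2+2·4 = 24
T: 6·1 = 6 | 1·4+6·0+2·1 = 6
L: 6·5 = 30 | 1·8+6·1+2·8 = 30
Q: 6·2 = 12 | 1·0+6·2+2·0 = 12
gcd(6,1,6,2) = 1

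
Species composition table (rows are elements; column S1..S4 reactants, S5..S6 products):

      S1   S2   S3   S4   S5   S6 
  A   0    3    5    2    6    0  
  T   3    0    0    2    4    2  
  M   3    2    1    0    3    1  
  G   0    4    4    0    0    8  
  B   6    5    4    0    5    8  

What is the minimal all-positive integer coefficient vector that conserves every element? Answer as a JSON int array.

Coefficients: [4, 1, 3, 6, 5, 2]

A: 4·0+1·3+3·5+6·2 = 30 | 5·6+2·0 = 30
T: 4·3+1·0+3·0+6·2 = 24 | 5·4+2·2 = 24
M: 4·3+1·2+3·1+6·0 = 17 | 5·3+2·1 = 17
G: 4·0+1·4+3·4+6·0 = 16 | 5·0+2·8 = 16
B: 4·6+1·5+3·4+6·0 = 41 | 5·5+2·8 = 41
gcd(4,1,3,6,5,2) = 1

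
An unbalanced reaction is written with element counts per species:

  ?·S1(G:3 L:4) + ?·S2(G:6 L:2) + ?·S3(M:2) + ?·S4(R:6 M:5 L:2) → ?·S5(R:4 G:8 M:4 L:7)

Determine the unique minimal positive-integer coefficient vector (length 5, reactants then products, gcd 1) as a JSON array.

R: 6·0+5·0+2·0+4·6 = 24 | 6·4 = 24
G: 6·3+5·6+2·0+4·0 = 48 | 6·8 = 48
M: 6·0+5·0+2·2+4·5 = 24 | 6·4 = 24
L: 6·4+5·2+2·0+4·2 = 42 | 6·7 = 42
gcd(6,5,2,4,6) = 1

Coefficients: [6, 5, 2, 4, 6]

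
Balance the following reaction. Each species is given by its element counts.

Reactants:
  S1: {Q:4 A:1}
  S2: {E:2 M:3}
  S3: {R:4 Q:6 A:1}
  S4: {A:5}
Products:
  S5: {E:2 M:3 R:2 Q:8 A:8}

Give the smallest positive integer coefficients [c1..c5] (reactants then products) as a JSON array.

E: 5·0+4·2+2·0+5·0 = 8 | 4·2 = 8
M: 5·0+4·3+2·0+5·0 = 12 | 4·3 = 12
R: 5·0+4·0+2·4+5·0 = 8 | 4·2 = 8
Q: 5·4+4·0+2·6+5·0 = 32 | 4·8 = 32
A: 5·1+4·0+2·1+5·5 = 32 | 4·8 = 32
gcd(5,4,2,5,4) = 1

Coefficients: [5, 4, 2, 5, 4]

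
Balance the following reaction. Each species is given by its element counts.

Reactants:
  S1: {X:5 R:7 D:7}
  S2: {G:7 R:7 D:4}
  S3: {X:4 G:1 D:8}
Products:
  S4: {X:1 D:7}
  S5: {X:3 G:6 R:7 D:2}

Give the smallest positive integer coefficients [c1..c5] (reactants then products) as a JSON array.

X: 1·5+3·0+3·4 = 17 | 5·1+4·3 = 17
G: 1·0+3·7+3·1 = 24 | 5·0+4·6 = 24
R: 1·7+3·7+3·0 = 28 | 5·0+4·7 = 28
D: 1·7+3·4+3·8 = 43 | 5·7+4·2 = 43
gcd(1,3,3,5,4) = 1

Coefficients: [1, 3, 3, 5, 4]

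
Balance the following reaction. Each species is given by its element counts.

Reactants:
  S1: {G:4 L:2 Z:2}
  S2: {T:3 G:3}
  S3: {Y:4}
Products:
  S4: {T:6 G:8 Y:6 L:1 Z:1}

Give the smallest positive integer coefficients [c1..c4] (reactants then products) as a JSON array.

Coefficients: [1, 4, 3, 2]

T: 1·0+4·3+3·0 = 12 | 2·6 = 12
G: 1·4+4·3+3·0 = 16 | 2·8 = 16
Y: 1·0+4·0+3·4 = 12 | 2·6 = 12
L: 1·2+4·0+3·0 = 2 | 2·1 = 2
Z: 1·2+4·0+3·0 = 2 | 2·1 = 2
gcd(1,4,3,2) = 1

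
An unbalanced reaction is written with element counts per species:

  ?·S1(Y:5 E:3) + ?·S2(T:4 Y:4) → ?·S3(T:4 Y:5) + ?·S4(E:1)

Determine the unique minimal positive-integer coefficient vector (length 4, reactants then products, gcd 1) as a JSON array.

Coefficients: [1, 5, 5, 3]

T: 1·0+5·4 = 20 | 5·4+3·0 = 20
Y: 1·5+5·4 = 25 | 5·5+3·0 = 25
E: 1·3+5·0 = 3 | 5·0+3·1 = 3
gcd(1,5,5,3) = 1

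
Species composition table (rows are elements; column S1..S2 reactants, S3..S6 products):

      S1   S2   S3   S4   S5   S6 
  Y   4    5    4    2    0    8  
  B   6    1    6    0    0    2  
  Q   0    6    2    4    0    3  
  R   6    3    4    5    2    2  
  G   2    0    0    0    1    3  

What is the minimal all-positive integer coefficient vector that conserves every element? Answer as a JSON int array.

Y: 5·4+4·5 = 40 | 5·4+2·2+4·0+2·8 = 40
B: 5·6+4·1 = 34 | 5·6+2·0+4·0+2·2 = 34
Q: 5·0+4·6 = 24 | 5·2+2·4+4·0+2·3 = 24
R: 5·6+4·3 = 42 | 5·4+2·5+4·2+2·2 = 42
G: 5·2+4·0 = 10 | 5·0+2·0+4·1+2·3 = 10
gcd(5,4,5,2,4,2) = 1

Coefficients: [5, 4, 5, 2, 4, 2]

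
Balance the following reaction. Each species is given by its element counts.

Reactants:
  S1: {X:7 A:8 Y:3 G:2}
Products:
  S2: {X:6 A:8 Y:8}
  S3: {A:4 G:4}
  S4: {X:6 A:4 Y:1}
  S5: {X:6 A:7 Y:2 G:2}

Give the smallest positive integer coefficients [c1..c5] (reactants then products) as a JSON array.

X: 6·7 = 42 | 1·6+1·0+2·6+4·6 = 42
A: 6·8 = 48 | 1·8+1·4+2·4+4·7 = 48
Y: 6·3 = 18 | 1·8+1·0+2·1+4·2 = 18
G: 6·2 = 12 | 1·0+1·4+2·0+4·2 = 12
gcd(6,1,1,2,4) = 1

Coefficients: [6, 1, 1, 2, 4]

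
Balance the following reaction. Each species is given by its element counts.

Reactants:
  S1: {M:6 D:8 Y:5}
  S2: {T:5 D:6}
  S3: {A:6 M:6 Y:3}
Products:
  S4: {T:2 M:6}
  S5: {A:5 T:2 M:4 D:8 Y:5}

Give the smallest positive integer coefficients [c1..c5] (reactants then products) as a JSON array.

Coefficients: [3, 4, 5, 4, 6]

A: 3·0+4·0+5·6 = 30 | 4·0+6·5 = 30
T: 3·0+4·5+5·0 = 20 | 4·2+6·2 = 20
M: 3·6+4·0+5·6 = 48 | 4·6+6·4 = 48
D: 3·8+4·6+5·0 = 48 | 4·0+6·8 = 48
Y: 3·5+4·0+5·3 = 30 | 4·0+6·5 = 30
gcd(3,4,5,4,6) = 1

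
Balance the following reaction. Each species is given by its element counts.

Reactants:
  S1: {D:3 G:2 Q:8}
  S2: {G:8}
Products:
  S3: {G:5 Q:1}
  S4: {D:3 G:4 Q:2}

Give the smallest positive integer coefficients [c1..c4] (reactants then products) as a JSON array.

D: 1·3+4·0 = 3 | 6·0+1·3 = 3
G: 1·2+4·8 = 34 | 6·5+1·4 = 34
Q: 1·8+4·0 = 8 | 6·1+1·2 = 8
gcd(1,4,6,1) = 1

Coefficients: [1, 4, 6, 1]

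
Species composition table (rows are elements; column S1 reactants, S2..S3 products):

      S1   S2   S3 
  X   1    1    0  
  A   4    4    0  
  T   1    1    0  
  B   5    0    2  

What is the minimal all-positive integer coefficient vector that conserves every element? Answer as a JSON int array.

X: 2·1 = 2 | 2·1+5·0 = 2
A: 2·4 = 8 | 2·4+5·0 = 8
T: 2·1 = 2 | 2·1+5·0 = 2
B: 2·5 = 10 | 2·0+5·2 = 10
gcd(2,2,5) = 1

Coefficients: [2, 2, 5]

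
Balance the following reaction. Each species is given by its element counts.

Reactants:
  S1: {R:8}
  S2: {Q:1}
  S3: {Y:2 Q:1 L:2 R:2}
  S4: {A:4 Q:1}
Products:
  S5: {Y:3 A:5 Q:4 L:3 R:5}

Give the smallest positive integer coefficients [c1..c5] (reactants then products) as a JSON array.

Coefficients: [1, 5, 6, 5, 4]

Y: 1·0+5·0+6·2+5·0 = 12 | 4·3 = 12
A: 1·0+5·0+6·0+5·4 = 20 | 4·5 = 20
Q: 1·0+5·1+6·1+5·1 = 16 | 4·4 = 16
L: 1·0+5·0+6·2+5·0 = 12 | 4·3 = 12
R: 1·8+5·0+6·2+5·0 = 20 | 4·5 = 20
gcd(1,5,6,5,4) = 1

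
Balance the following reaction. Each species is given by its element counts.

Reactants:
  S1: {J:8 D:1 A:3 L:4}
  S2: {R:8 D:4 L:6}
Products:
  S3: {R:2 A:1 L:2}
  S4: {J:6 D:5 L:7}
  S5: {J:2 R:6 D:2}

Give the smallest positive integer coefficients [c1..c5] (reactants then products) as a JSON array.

J: 2·8+3·0 = 16 | 6·0+2·6+2·2 = 16
R: 2·0+3·8 = 24 | 6·2+2·0+2·6 = 24
D: 2·1+3·4 = 14 | 6·0+2·5+2·2 = 14
A: 2·3+3·0 = 6 | 6·1+2·0+2·0 = 6
L: 2·4+3·6 = 26 | 6·2+2·7+2·0 = 26
gcd(2,3,6,2,2) = 1

Coefficients: [2, 3, 6, 2, 2]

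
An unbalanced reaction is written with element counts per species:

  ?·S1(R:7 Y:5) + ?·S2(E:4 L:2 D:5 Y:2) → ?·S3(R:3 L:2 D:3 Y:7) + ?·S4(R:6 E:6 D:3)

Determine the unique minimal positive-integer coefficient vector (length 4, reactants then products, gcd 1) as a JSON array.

R: 3·7+3·0 = 21 | 3·3+2·6 = 21
E: 3·0+3·4 = 12 | 3·0+2·6 = 12
L: 3·0+3·2 = 6 | 3·2+2·0 = 6
D: 3·0+3·5 = 15 | 3·3+2·3 = 15
Y: 3·5+3·2 = 21 | 3·7+2·0 = 21
gcd(3,3,3,2) = 1

Coefficients: [3, 3, 3, 2]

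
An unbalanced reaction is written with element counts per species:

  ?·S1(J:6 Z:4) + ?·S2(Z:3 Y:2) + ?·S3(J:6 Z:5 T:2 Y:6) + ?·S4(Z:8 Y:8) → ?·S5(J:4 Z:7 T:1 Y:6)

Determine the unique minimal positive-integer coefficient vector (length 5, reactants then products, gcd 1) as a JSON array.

Coefficients: [1, 5, 3, 1, 6]

J: 1·6+5·0+3·6+1·0 = 24 | 6·4 = 24
Z: 1·4+5·3+3·5+1·8 = 42 | 6·7 = 42
T: 1·0+5·0+3·2+1·0 = 6 | 6·1 = 6
Y: 1·0+5·2+3·6+1·8 = 36 | 6·6 = 36
gcd(1,5,3,1,6) = 1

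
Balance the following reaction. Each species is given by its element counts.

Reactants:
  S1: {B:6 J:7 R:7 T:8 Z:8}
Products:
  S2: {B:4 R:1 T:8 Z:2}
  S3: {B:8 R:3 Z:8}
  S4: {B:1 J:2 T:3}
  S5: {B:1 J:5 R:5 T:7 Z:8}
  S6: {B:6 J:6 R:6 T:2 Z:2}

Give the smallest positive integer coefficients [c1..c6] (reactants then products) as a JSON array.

Coefficients: [6, 1, 1, 2, 4, 3]

B: 6·6 = 36 | 1·4+1·8+2·1+4·1+3·6 = 36
J: 6·7 = 42 | 1·0+1·0+2·2+4·5+3·6 = 42
R: 6·7 = 42 | 1·1+1·3+2·0+4·5+3·6 = 42
T: 6·8 = 48 | 1·8+1·0+2·3+4·7+3·2 = 48
Z: 6·8 = 48 | 1·2+1·8+2·0+4·8+3·2 = 48
gcd(6,1,1,2,4,3) = 1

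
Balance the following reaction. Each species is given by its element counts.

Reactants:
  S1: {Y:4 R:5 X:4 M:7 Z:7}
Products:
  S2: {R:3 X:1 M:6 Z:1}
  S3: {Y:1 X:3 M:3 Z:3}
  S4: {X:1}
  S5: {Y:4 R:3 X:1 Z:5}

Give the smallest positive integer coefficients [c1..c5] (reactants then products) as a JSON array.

Y: 6·4 = 24 | 5·0+4·1+2·0+5·4 = 24
R: 6·5 = 30 | 5·3+4·0+2·0+5·3 = 30
X: 6·4 = 24 | 5·1+4·3+2·1+5·1 = 24
M: 6·7 = 42 | 5·6+4·3+2·0+5·0 = 42
Z: 6·7 = 42 | 5·1+4·3+2·0+5·5 = 42
gcd(6,5,4,2,5) = 1

Coefficients: [6, 5, 4, 2, 5]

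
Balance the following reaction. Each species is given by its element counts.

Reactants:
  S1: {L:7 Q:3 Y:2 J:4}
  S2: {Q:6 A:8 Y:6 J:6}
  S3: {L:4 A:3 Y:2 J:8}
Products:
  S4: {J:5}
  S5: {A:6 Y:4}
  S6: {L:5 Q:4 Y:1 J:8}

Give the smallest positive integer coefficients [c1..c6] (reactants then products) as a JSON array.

L: 2·7+3·0+4·4 = 30 | 2·0+6·0+6·5 = 30
Q: 2·3+3·6+4·0 = 24 | 2·0+6·0+6·4 = 24
A: 2·0+3·8+4·3 = 36 | 2·0+6·6+6·0 = 36
Y: 2·2+3·6+4·2 = 30 | 2·0+6·4+6·1 = 30
J: 2·4+3·6+4·8 = 58 | 2·5+6·0+6·8 = 58
gcd(2,3,4,2,6,6) = 1

Coefficients: [2, 3, 4, 2, 6, 6]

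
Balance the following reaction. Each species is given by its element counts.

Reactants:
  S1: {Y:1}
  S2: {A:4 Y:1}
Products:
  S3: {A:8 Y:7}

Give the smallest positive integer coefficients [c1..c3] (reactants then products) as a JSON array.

A: 5·0+2·4 = 8 | 1·8 = 8
Y: 5·1+2·1 = 7 | 1·7 = 7
gcd(5,2,1) = 1

Coefficients: [5, 2, 1]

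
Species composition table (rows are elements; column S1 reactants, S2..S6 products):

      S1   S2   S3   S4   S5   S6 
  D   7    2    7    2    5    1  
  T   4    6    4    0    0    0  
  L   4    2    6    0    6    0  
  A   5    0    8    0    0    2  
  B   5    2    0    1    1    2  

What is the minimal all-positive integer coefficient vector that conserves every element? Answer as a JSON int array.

Coefficients: [4, 2, 1, 3, 1, 6]

D: 4·7 = 28 | 2·2+1·7+3·2+1·5+6·1 = 28
T: 4·4 = 16 | 2·6+1·4+3·0+1·0+6·0 = 16
L: 4·4 = 16 | 2·2+1·6+3·0+1·6+6·0 = 16
A: 4·5 = 20 | 2·0+1·8+3·0+1·0+6·2 = 20
B: 4·5 = 20 | 2·2+1·0+3·1+1·1+6·2 = 20
gcd(4,2,1,3,1,6) = 1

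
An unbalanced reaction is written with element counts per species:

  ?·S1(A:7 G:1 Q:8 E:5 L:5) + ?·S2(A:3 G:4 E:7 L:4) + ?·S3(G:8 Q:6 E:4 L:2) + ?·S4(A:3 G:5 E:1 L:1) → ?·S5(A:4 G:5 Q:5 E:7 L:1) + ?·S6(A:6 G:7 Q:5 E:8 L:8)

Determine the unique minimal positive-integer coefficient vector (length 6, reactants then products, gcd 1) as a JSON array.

A: 4·7+6·3+3·0+2·3 = 52 | 4·4+6·6 = 52
G: 4·1+6·4+3·8+2·5 = 62 | 4·5+6·7 = 62
Q: 4·8+6·0+3·6+2·0 = 50 | 4·5+6·5 = 50
E: 4·5+6·7+3·4+2·1 = 76 | 4·7+6·8 = 76
L: 4·5+6·4+3·2+2·1 = 52 | 4·1+6·8 = 52
gcd(4,6,3,2,4,6) = 1

Coefficients: [4, 6, 3, 2, 4, 6]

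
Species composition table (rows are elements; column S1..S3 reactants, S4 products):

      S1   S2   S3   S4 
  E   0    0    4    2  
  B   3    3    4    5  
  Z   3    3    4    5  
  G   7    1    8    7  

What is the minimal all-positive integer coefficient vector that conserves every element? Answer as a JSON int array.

Coefficients: [2, 4, 3, 6]

E: 2·0+4·0+3·4 = 12 | 6·2 = 12
B: 2·3+4·3+3·4 = 30 | 6·5 = 30
Z: 2·3+4·3+3·4 = 30 | 6·5 = 30
G: 2·7+4·1+3·8 = 42 | 6·7 = 42
gcd(2,4,3,6) = 1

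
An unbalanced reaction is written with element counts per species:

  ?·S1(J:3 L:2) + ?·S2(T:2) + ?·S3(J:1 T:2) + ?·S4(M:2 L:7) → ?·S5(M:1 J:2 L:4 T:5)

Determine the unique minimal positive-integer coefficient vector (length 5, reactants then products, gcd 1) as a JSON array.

M: 1·0+5·0+5·0+2·2 = 4 | 4·1 = 4
J: 1·3+5·0+5·1+2·0 = 8 | 4·2 = 8
L: 1·2+5·0+5·0+2·7 = 16 | 4·4 = 16
T: 1·0+5·2+5·2+2·0 = 20 | 4·5 = 20
gcd(1,5,5,2,4) = 1

Coefficients: [1, 5, 5, 2, 4]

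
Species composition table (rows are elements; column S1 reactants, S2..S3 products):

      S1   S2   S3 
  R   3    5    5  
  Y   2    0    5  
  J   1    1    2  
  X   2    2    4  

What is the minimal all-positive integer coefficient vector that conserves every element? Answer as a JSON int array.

Coefficients: [5, 1, 2]

R: 5·3 = 15 | 1·5+2·5 = 15
Y: 5·2 = 10 | 1·0+2·5 = 10
J: 5·1 = 5 | 1·1+2·2 = 5
X: 5·2 = 10 | 1·2+2·4 = 10
gcd(5,1,2) = 1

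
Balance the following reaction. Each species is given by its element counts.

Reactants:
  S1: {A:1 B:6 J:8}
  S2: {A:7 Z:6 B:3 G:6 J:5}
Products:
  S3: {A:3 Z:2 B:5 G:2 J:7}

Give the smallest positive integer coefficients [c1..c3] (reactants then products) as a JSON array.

Coefficients: [2, 1, 3]

A: 2·1+1·7 = 9 | 3·3 = 9
Z: 2·0+1·6 = 6 | 3·2 = 6
B: 2·6+1·3 = 15 | 3·5 = 15
G: 2·0+1·6 = 6 | 3·2 = 6
J: 2·8+1·5 = 21 | 3·7 = 21
gcd(2,1,3) = 1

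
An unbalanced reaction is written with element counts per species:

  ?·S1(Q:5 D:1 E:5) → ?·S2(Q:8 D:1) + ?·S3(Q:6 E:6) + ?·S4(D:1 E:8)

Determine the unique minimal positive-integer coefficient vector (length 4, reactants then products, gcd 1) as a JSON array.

Q: 6·5 = 30 | 3·8+1·6+3·0 = 30
D: 6·1 = 6 | 3·1+1·0+3·1 = 6
E: 6·5 = 30 | 3·0+1·6+3·8 = 30
gcd(6,3,1,3) = 1

Coefficients: [6, 3, 1, 3]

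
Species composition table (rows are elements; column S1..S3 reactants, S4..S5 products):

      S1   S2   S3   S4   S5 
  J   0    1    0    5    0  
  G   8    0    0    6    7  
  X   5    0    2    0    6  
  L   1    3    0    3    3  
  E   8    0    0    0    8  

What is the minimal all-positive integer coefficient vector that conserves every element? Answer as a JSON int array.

J: 6·0+5·1+3·0 = 5 | 1·5+6·0 = 5
G: 6·8+5·0+3·0 = 48 | 1·6+6·7 = 48
X: 6·5+5·0+3·2 = 36 | 1·0+6·6 = 36
L: 6·1+5·3+3·0 = 21 | 1·3+6·3 = 21
E: 6·8+5·0+3·0 = 48 | 1·0+6·8 = 48
gcd(6,5,3,1,6) = 1

Coefficients: [6, 5, 3, 1, 6]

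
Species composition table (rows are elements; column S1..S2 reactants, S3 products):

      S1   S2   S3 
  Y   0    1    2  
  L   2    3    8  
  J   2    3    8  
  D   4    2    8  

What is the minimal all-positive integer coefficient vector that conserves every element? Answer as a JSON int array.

Y: 1·0+2·1 = 2 | 1·2 = 2
L: 1·2+2·3 = 8 | 1·8 = 8
J: 1·2+2·3 = 8 | 1·8 = 8
D: 1·4+2·2 = 8 | 1·8 = 8
gcd(1,2,1) = 1

Coefficients: [1, 2, 1]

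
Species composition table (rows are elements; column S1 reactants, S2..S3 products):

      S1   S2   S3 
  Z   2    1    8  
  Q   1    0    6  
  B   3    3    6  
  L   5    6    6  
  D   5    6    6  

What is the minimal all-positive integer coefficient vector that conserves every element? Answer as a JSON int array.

Coefficients: [6, 4, 1]

Z: 6·2 = 12 | 4·1+1·8 = 12
Q: 6·1 = 6 | 4·0+1·6 = 6
B: 6·3 = 18 | 4·3+1·6 = 18
L: 6·5 = 30 | 4·6+1·6 = 30
D: 6·5 = 30 | 4·6+1·6 = 30
gcd(6,4,1) = 1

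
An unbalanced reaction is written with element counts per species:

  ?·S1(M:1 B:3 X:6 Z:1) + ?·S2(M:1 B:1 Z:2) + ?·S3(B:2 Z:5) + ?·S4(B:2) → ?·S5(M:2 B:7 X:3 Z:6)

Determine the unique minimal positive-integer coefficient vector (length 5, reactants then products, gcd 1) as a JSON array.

Coefficients: [1, 3, 1, 3, 2]

M: 1·1+3·1+1·0+3·0 = 4 | 2·2 = 4
B: 1·3+3·1+1·2+3·2 = 14 | 2·7 = 14
X: 1·6+3·0+1·0+3·0 = 6 | 2·3 = 6
Z: 1·1+3·2+1·5+3·0 = 12 | 2·6 = 12
gcd(1,3,1,3,2) = 1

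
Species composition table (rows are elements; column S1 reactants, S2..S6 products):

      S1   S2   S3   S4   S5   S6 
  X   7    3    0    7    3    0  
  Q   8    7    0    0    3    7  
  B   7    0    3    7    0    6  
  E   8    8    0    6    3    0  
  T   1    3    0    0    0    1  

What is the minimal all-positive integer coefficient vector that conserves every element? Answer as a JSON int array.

X: 4·7 = 28 | 1·3+5·0+1·7+6·3+1·0 = 28
Q: 4·8 = 32 | 1·7+5·0+1·0+6·3+1·7 = 32
B: 4·7 = 28 | 1·0+5·3+1·7+6·0+1·6 = 28
E: 4·8 = 32 | 1·8+5·0+1·6+6·3+1·0 = 32
T: 4·1 = 4 | 1·3+5·0+1·0+6·0+1·1 = 4
gcd(4,1,5,1,6,1) = 1

Coefficients: [4, 1, 5, 1, 6, 1]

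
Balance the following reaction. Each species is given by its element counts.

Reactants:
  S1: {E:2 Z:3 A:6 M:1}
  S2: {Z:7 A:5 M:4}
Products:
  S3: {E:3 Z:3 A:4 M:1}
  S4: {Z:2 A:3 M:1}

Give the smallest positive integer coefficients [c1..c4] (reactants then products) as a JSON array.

E: 3·2+1·0 = 6 | 2·3+5·0 = 6
Z: 3·3+1·7 = 16 | 2·3+5·2 = 16
A: 3·6+1·5 = 23 | 2·4+5·3 = 23
M: 3·1+1·4 = 7 | 2·1+5·1 = 7
gcd(3,1,2,5) = 1

Coefficients: [3, 1, 2, 5]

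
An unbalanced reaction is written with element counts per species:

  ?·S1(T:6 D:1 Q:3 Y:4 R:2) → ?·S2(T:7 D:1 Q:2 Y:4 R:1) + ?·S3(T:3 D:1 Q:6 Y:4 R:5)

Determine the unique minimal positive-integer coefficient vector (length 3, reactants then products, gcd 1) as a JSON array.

T: 4·6 = 24 | 3·7+1·3 = 24
D: 4·1 = 4 | 3·1+1·1 = 4
Q: 4·3 = 12 | 3·2+1·6 = 12
Y: 4·4 = 16 | 3·4+1·4 = 16
R: 4·2 = 8 | 3·1+1·5 = 8
gcd(4,3,1) = 1

Coefficients: [4, 3, 1]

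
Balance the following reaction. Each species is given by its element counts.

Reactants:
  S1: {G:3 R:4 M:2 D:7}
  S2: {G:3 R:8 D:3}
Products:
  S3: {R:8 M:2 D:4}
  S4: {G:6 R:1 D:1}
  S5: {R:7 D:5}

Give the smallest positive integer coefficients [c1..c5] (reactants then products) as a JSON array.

Coefficients: [2, 4, 2, 3, 3]

G: 2·3+4·3 = 18 | 2·0+3·6+3·0 = 18
R: 2·4+4·8 = 40 | 2·8+3·1+3·7 = 40
M: 2·2+4·0 = 4 | 2·2+3·0+3·0 = 4
D: 2·7+4·3 = 26 | 2·4+3·1+3·5 = 26
gcd(2,4,2,3,3) = 1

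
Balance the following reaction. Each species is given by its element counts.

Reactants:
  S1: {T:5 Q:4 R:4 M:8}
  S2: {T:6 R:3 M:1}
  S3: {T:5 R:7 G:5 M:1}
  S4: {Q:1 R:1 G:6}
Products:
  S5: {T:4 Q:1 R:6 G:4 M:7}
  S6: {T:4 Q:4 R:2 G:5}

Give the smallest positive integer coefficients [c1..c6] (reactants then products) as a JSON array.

T: 4·5+1·6+2·5+5·0 = 36 | 5·4+4·4 = 36
Q: 4·4+1·0+2·0+5·1 = 21 | 5·1+4·4 = 21
R: 4·4+1·3+2·7+5·1 = 38 | 5·6+4·2 = 38
G: 4·0+1·0+2·5+5·6 = 40 | 5·4+4·5 = 40
M: 4·8+1·1+2·1+5·0 = 35 | 5·7+4·0 = 35
gcd(4,1,2,5,5,4) = 1

Coefficients: [4, 1, 2, 5, 5, 4]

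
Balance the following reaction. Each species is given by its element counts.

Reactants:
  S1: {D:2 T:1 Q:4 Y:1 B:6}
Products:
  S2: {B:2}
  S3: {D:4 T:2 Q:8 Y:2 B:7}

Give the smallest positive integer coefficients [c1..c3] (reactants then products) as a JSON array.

Coefficients: [4, 5, 2]

D: 4·2 = 8 | 5·0+2·4 = 8
T: 4·1 = 4 | 5·0+2·2 = 4
Q: 4·4 = 16 | 5·0+2·8 = 16
Y: 4·1 = 4 | 5·0+2·2 = 4
B: 4·6 = 24 | 5·2+2·7 = 24
gcd(4,5,2) = 1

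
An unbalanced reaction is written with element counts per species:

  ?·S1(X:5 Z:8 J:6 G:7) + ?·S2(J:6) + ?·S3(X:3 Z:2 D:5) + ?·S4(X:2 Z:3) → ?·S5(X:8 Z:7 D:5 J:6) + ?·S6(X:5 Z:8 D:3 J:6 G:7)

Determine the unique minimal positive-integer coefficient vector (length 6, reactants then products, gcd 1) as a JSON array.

X: 5·5+3·0+6·3+3·2 = 49 | 3·8+5·5 = 49
Z: 5·8+3·0+6·2+3·3 = 61 | 3·7+5·8 = 61
D: 5·0+3·0+6·5+3·0 = 30 | 3·5+5·3 = 30
J: 5·6+3·6+6·0+3·0 = 48 | 3·6+5·6 = 48
G: 5·7+3·0+6·0+3·0 = 35 | 3·0+5·7 = 35
gcd(5,3,6,3,3,5) = 1

Coefficients: [5, 3, 6, 3, 3, 5]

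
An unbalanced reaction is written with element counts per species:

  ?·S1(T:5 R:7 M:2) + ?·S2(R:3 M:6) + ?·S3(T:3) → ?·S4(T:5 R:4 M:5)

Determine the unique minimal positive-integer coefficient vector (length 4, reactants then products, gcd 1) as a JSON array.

Coefficients: [1, 3, 5, 4]

T: 1·5+3·0+5·3 = 20 | 4·5 = 20
R: 1·7+3·3+5·0 = 16 | 4·4 = 16
M: 1·2+3·6+5·0 = 20 | 4·5 = 20
gcd(1,3,5,4) = 1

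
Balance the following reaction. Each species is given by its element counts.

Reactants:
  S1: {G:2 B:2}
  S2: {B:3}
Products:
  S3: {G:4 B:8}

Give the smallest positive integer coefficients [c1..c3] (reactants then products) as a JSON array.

Coefficients: [6, 4, 3]

G: 6·2+4·0 = 12 | 3·4 = 12
B: 6·2+4·3 = 24 | 3·8 = 24
gcd(6,4,3) = 1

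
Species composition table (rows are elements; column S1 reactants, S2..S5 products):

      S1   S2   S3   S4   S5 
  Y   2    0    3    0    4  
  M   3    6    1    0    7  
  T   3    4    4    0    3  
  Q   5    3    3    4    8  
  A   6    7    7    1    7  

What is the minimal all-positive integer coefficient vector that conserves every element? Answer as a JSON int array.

Coefficients: [5, 1, 2, 2, 1]

Y: 5·2 = 10 | 1·0+2·3+2·0+1·4 = 10
M: 5·3 = 15 | 1·6+2·1+2·0+1·7 = 15
T: 5·3 = 15 | 1·4+2·4+2·0+1·3 = 15
Q: 5·5 = 25 | 1·3+2·3+2·4+1·8 = 25
A: 5·6 = 30 | 1·7+2·7+2·1+1·7 = 30
gcd(5,1,2,2,1) = 1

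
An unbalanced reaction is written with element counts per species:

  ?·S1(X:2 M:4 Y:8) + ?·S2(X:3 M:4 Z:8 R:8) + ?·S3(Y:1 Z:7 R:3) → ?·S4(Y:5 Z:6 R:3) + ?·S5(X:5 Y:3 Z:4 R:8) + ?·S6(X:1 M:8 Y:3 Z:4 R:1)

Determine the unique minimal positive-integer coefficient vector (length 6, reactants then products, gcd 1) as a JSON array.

Coefficients: [5, 5, 2, 3, 4, 5]

X: 5·2+5·3+2·0 = 25 | 3·0+4·5+5·1 = 25
M: 5·4+5·4+2·0 = 40 | 3·0+4·0+5·8 = 40
Y: 5·8+5·0+2·1 = 42 | 3·5+4·3+5·3 = 42
Z: 5·0+5·8+2·7 = 54 | 3·6+4·4+5·4 = 54
R: 5·0+5·8+2·3 = 46 | 3·3+4·8+5·1 = 46
gcd(5,5,2,3,4,5) = 1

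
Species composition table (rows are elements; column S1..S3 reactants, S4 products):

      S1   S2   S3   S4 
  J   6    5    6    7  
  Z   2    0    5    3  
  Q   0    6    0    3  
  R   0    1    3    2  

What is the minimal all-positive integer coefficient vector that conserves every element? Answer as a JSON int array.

J: 1·6+2·5+2·6 = 28 | 4·7 = 28
Z: 1·2+2·0+2·5 = 12 | 4·3 = 12
Q: 1·0+2·6+2·0 = 12 | 4·3 = 12
R: 1·0+2·1+2·3 = 8 | 4·2 = 8
gcd(1,2,2,4) = 1

Coefficients: [1, 2, 2, 4]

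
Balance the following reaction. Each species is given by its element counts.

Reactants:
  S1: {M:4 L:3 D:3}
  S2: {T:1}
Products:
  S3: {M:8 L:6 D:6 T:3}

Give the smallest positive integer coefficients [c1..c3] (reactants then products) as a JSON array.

Coefficients: [2, 3, 1]

M: 2·4+3·0 = 8 | 1·8 = 8
L: 2·3+3·0 = 6 | 1·6 = 6
D: 2·3+3·0 = 6 | 1·6 = 6
T: 2·0+3·1 = 3 | 1·3 = 3
gcd(2,3,1) = 1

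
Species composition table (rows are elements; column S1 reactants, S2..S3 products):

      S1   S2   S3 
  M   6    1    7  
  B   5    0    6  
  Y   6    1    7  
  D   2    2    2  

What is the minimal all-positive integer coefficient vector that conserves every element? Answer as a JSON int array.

M: 6·6 = 36 | 1·1+5·7 = 36
B: 6·5 = 30 | 1·0+5·6 = 30
Y: 6·6 = 36 | 1·1+5·7 = 36
D: 6·2 = 12 | 1·2+5·2 = 12
gcd(6,1,5) = 1

Coefficients: [6, 1, 5]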